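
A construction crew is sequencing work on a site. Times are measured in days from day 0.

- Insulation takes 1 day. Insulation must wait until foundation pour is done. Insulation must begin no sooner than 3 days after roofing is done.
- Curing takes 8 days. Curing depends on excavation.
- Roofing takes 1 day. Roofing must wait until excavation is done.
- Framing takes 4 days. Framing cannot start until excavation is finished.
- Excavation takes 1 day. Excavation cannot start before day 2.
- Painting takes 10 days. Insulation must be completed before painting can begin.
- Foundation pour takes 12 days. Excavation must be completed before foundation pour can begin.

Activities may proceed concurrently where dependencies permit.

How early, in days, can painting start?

16

Excavation cannot begin until its own release at day 2. It runs from day 2 to 2 + 1 = day 3.
Roofing cannot begin until excavation (finishes day 3). It runs from day 3 to 3 + 1 = day 4.
After excavation (finishes day 3), foundation pour can start at day 3 and finishes at day 15.
Insulation has to wait for foundation pour (finishes day 15); roofing (finishes day 4, plus 3-day gap → day 7). The latest of these is day 15, so insulation runs day 15 to 15 + 1 = day 16.
Painting waits on insulation (finishes day 16), so the earliest it can start is day 16.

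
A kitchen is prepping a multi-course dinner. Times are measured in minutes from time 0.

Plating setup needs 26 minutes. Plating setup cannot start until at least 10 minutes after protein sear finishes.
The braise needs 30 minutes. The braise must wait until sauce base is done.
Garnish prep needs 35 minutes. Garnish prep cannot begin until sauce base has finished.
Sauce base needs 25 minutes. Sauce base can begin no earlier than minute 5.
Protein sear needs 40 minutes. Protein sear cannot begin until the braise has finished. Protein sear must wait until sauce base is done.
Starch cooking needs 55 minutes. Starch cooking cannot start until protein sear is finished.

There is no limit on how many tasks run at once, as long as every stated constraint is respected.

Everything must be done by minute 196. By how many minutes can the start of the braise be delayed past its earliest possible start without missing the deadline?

41

Sauce base cannot begin until its own release at minute 5. It runs from minute 5 to 5 + 25 = minute 30.
The braise cannot begin until sauce base (finishes minute 30). It runs from minute 30 to 30 + 30 = minute 60.

Working backward from the deadline:
Starch cooking must finish by minute 196; it takes 55 minutes, so it must start by 196 − 55 = minute 141.
To finish by minute 196, plating setup (duration 26) must start no later than minute 170.
Protein sear feeds starch cooking (must start by minute 141); plating setup (must start by minute 170, minus 10-minute gap → minute 160). Taking the minimum, protein sear must finish by minute 141 and start by 141 − 40 = minute 101.
The braise must finish before protein sear (must start by minute 101). With a 30-minute duration, the braise must start by 101 − 30 = minute 71.
So the braise can start as early as minute 30 and as late as minute 71, giving 71 − 30 = 41 minutes of slack.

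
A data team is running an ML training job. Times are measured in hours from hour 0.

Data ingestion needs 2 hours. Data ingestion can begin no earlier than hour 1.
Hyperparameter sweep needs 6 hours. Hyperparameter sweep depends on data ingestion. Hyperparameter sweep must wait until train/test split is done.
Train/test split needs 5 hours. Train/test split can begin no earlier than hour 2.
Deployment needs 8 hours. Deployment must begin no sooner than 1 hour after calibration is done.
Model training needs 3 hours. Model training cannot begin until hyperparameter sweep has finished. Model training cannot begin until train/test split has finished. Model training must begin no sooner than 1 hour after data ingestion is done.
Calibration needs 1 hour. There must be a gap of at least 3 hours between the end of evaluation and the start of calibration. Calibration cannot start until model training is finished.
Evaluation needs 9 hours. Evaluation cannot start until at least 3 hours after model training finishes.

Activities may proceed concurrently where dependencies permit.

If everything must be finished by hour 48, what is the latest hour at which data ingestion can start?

12

Deployment has no dependents, so it just needs to finish by hour 48. Starting by 48 − 8 = hour 40 achieves that.
Calibration feeds into deployment (must start by hour 40, minus 1-hour gap → hour 39); so calibration must finish by hour 39 and therefore start by hour 38.
Evaluation feeds into calibration (must start by hour 38, minus 3-hour gap → hour 35); so evaluation must finish by hour 35 and therefore start by hour 26.
Model training must finish in time for evaluation (must start by hour 26, minus 3-hour gap → hour 23); calibration (must start by hour 38). The tightest is hour 23, so model training must start by 23 − 3 = hour 20.
Hyperparameter sweep feeds into model training (must start by hour 20); so hyperparameter sweep must finish by hour 20 and therefore start by hour 14.
Data ingestion feeds hyperparameter sweep (must start by hour 14); model training (must start by hour 20, minus 1-hour gap → hour 19). Taking the minimum, data ingestion must finish by hour 14 and start by 14 − 2 = hour 12.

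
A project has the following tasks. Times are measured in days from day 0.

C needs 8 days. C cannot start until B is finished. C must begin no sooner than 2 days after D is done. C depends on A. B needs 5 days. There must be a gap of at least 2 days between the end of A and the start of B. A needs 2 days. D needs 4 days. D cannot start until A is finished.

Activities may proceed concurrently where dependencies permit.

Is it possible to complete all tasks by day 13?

No

A has no prerequisites, so it starts at day 0 and finishes at day 2.
D cannot begin until A (finishes day 2). It runs from day 2 to 2 + 4 = day 6.
B waits on A (finishes day 2, plus 2-day gap → day 4), so it starts at day 4 and finishes at 4 + 5 = day 9.
C cannot start until B (finishes day 9); D (finishes day 6, plus 2-day gap → day 8); A (finishes day 2). The controlling bound is day 9, so C finishes at 9 + 8 = day 17.
The earliest everything can be done is day 17, which is after the deadline of 13, so it is not possible.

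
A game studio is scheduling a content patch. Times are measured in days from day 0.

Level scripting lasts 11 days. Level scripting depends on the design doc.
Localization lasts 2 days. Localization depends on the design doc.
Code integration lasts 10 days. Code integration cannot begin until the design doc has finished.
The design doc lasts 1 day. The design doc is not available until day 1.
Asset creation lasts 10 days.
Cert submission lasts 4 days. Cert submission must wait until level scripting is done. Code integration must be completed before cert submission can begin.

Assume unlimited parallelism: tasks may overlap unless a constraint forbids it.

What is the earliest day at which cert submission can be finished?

17

After its own release at day 1, the design doc can start at day 1 and finishes at day 2.
After the design doc (finishes day 2), code integration can start at day 2 and finishes at day 12.
Level scripting cannot begin until the design doc (finishes day 2). It runs from day 2 to 2 + 11 = day 13.
Cert submission needs all of level scripting (finishes day 13); code integration (finishes day 12). That puts its earliest start at day 13; it finishes at 13 + 4 = day 17.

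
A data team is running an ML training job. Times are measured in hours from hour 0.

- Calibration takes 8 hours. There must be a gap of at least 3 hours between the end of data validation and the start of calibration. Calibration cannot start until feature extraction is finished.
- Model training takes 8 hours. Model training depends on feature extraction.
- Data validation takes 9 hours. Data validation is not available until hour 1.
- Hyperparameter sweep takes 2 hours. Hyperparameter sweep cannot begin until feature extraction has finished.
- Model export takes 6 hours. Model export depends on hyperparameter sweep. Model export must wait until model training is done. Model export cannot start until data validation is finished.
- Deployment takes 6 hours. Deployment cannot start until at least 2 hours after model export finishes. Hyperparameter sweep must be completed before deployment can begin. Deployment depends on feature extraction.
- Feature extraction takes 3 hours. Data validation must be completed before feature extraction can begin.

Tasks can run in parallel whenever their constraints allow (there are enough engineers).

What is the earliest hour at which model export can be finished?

Data validation waits on its own release at hour 1, so it starts at hour 1 and finishes at 1 + 9 = hour 10.
Feature extraction cannot begin until data validation (finishes hour 10). It runs from hour 10 to 10 + 3 = hour 13.
Model training waits on feature extraction (finishes hour 13), so it starts at hour 13 and finishes at 13 + 8 = hour 21.
Hyperparameter sweep cannot begin until feature extraction (finishes hour 13). It runs from hour 13 to 13 + 2 = hour 15.
Model export cannot start until hyperparameter sweep (finishes hour 15); model training (finishes hour 21); data validation (finishes hour 10). The controlling bound is hour 21, so model export finishes at 21 + 6 = hour 27.

27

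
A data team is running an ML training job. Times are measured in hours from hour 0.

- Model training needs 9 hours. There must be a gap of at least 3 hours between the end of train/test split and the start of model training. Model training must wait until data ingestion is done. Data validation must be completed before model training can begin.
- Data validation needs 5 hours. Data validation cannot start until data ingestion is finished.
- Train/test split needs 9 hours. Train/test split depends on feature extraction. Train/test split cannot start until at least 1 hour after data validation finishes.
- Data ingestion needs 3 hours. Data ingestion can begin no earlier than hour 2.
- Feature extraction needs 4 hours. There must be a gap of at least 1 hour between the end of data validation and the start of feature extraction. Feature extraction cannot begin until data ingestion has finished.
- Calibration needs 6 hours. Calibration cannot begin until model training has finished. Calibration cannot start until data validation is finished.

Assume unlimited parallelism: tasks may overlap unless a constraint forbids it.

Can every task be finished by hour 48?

Yes

Data ingestion cannot begin until its own release at hour 2. It runs from hour 2 to 2 + 3 = hour 5.
Data validation cannot begin until data ingestion (finishes hour 5). It runs from hour 5 to 5 + 5 = hour 10.
Feature extraction cannot start until data validation (finishes hour 10, plus 1-hour gap → hour 11); data ingestion (finishes hour 5). The controlling bound is hour 11, so feature extraction finishes at 11 + 4 = hour 15.
Train/test split needs all of feature extraction (finishes hour 15); data validation (finishes hour 10, plus 1-hour gap → hour 11). That puts its earliest start at hour 15; it finishes at 15 + 9 = hour 24.
Model training has to wait for train/test split (finishes hour 24, plus 3-hour gap → hour 27); data ingestion (finishes hour 5); data validation (finishes hour 10). The latest of these is hour 27, so model training runs hour 27 to 27 + 9 = hour 36.
Calibration cannot start until model training (finishes hour 36); data validation (finishes hour 10). The controlling bound is hour 36, so calibration finishes at 36 + 6 = hour 42.
Every task is finished by hour 42, which is no later than the deadline of 48, so the schedule is feasible.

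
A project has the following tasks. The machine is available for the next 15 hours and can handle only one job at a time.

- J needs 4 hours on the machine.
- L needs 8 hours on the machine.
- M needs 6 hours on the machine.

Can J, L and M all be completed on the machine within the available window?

Running back to back, the jobs need 4 + 8 + 6 = 18 hours on the machine.
Since 18 > 15, they cannot all fit.

No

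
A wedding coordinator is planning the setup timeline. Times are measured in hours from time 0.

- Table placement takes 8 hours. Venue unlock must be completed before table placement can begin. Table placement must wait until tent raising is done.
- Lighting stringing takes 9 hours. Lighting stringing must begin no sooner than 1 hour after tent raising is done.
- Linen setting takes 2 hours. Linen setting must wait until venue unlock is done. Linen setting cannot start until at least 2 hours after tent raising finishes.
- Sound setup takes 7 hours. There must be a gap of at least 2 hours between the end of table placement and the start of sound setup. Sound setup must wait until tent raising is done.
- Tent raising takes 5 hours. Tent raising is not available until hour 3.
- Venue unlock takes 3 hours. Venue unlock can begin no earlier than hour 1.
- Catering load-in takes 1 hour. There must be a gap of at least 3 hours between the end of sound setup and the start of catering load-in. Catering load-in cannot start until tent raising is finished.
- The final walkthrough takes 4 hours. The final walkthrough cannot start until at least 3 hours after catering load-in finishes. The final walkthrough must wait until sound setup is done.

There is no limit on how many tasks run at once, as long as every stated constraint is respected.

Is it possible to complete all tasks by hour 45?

Yes

Tent raising cannot begin until its own release at hour 3. It runs from hour 3 to 3 + 5 = hour 8.
After tent raising (finishes hour 8, plus 1-hour gap → hour 9), lighting stringing can start at hour 9 and finishes at hour 18.
Venue unlock cannot begin until its own release at hour 1. It runs from hour 1 to 1 + 3 = hour 4.
Linen setting has to wait for venue unlock (finishes hour 4); tent raising (finishes hour 8, plus 2-hour gap → hour 10). The latest of these is hour 10, so linen setting runs hour 10 to 10 + 2 = hour 12.
Table placement needs all of venue unlock (finishes hour 4); tent raising (finishes hour 8). That puts its earliest start at hour 8; it finishes at 8 + 8 = hour 16.
For sound setup: table placement (finishes hour 16, plus 2-hour gap → hour 18); tent raising (finishes hour 8). Taking the maximum gives a start of hour 18, and it finishes at 18 + 7 = hour 25.
For catering load-in: sound setup (finishes hour 25, plus 3-hour gap → hour 28); tent raising (finishes hour 8). Taking the maximum gives a start of hour 28, and it finishes at 28 + 1 = hour 29.
The final walkthrough has to wait for catering load-in (finishes hour 29, plus 3-hour gap → hour 32); sound setup (finishes hour 25). The latest of these is hour 32, so the final walkthrough runs hour 32 to 32 + 4 = hour 36.
Every task is finished by hour 36, which is no later than the deadline of 45, so the schedule is feasible.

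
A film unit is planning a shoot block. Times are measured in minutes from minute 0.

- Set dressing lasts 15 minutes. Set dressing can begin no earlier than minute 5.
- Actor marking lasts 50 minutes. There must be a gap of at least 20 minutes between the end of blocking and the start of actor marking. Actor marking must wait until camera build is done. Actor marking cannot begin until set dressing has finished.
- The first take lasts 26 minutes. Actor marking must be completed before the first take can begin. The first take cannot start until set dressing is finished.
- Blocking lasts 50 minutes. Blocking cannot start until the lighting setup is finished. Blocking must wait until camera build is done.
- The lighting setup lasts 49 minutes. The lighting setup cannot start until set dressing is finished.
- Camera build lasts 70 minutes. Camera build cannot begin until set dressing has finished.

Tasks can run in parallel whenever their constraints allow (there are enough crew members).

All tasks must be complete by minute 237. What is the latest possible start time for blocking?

91

The first take must finish by minute 237; it takes 26 minutes, so it must start by 237 − 26 = minute 211.
Actor marking feeds into the first take (must start by minute 211); so actor marking must finish by minute 211 and therefore start by minute 161.
Since actor marking (must start by minute 161, minus 20-minute gap → minute 141) depends on it, blocking must finish by minute 141. Backing off its 50-minute duration gives a latest start of minute 91.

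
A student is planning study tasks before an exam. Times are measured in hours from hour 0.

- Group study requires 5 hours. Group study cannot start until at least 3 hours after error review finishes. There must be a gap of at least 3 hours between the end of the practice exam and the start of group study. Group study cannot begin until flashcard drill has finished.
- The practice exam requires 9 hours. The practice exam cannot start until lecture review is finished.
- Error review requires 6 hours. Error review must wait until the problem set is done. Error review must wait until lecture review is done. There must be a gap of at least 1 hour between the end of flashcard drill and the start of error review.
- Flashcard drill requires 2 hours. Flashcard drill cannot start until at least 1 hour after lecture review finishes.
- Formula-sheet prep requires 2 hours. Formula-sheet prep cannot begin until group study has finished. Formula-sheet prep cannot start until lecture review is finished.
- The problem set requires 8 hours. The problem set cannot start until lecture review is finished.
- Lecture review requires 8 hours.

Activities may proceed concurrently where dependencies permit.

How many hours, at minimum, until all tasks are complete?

32

Lecture review can start immediately at hour 0; it finishes at hour 8.
The practice exam waits on lecture review (finishes hour 8), so it starts at hour 8 and finishes at 8 + 9 = hour 17.
After lecture review (finishes hour 8, plus 1-hour gap → hour 9), flashcard drill can start at hour 9 and finishes at hour 11.
The problem set cannot begin until lecture review (finishes hour 8). It runs from hour 8 to 8 + 8 = hour 16.
Error review needs all of the problem set (finishes hour 16); lecture review (finishes hour 8); flashcard drill (finishes hour 11, plus 1-hour gap → hour 12). That puts its earliest start at hour 16; it finishes at 16 + 6 = hour 22.
For group study: error review (finishes hour 22, plus 3-hour gap → hour 25); the practice exam (finishes hour 17, plus 3-hour gap → hour 20); flashcard drill (finishes hour 11). Taking the maximum gives a start of hour 25, and it finishes at 25 + 5 = hour 30.
Formula-sheet prep needs all of group study (finishes hour 30); lecture review (finishes hour 8). That puts its earliest start at hour 30; it finishes at 30 + 2 = hour 32.
All tasks are finished once the last one completes. Finish times: Lecture review at 8, The problem set at 16, Flashcard drill at 11, The practice exam at 17, Error review at 22, Group study at 30, Formula-sheet prep at 32. The latest is hour 32.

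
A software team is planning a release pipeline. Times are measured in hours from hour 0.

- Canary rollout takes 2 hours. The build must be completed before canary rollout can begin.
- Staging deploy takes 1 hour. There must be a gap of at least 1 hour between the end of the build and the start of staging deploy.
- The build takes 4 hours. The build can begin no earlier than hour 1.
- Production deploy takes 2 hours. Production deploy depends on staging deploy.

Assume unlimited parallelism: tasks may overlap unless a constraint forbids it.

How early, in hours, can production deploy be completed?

9

After its own release at hour 1, the build can start at hour 1 and finishes at hour 5.
Staging deploy cannot begin until the build (finishes hour 5, plus 1-hour gap → hour 6). It runs from hour 6 to 6 + 1 = hour 7.
Production deploy cannot begin until staging deploy (finishes hour 7). It runs from hour 7 to 7 + 2 = hour 9.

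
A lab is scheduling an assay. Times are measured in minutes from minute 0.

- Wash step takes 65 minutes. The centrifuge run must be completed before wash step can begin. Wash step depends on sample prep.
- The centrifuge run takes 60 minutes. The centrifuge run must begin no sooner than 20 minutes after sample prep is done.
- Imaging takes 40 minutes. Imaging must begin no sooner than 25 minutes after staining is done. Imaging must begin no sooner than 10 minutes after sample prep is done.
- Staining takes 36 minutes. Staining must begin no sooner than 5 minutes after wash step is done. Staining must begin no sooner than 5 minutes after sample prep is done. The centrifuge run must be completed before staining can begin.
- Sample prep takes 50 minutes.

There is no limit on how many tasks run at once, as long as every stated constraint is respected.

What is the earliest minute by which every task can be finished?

Sample prep has no prerequisites, so it starts at minute 0 and finishes at minute 50.
The centrifuge run waits on sample prep (finishes minute 50, plus 20-minute gap → minute 70), so it starts at minute 70 and finishes at 70 + 60 = minute 130.
Wash step has to wait for the centrifuge run (finishes minute 130); sample prep (finishes minute 50). The latest of these is minute 130, so wash step runs minute 130 to 130 + 65 = minute 195.
Staining needs all of wash step (finishes minute 195, plus 5-minute gap → minute 200); sample prep (finishes minute 50, plus 5-minute gap → minute 55); the centrifuge run (finishes minute 130). That puts its earliest start at minute 200; it finishes at 200 + 36 = minute 236.
Imaging cannot start until staining (finishes minute 236, plus 25-minute gap → minute 261); sample prep (finishes minute 50, plus 10-minute gap → minute 60). The controlling bound is minute 261, so imaging finishes at 261 + 40 = minute 301.
All tasks are finished once the last one completes. Finish times: Sample prep at 50, The centrifuge run at 130, Wash step at 195, Staining at 236, Imaging at 301. The latest is minute 301.

301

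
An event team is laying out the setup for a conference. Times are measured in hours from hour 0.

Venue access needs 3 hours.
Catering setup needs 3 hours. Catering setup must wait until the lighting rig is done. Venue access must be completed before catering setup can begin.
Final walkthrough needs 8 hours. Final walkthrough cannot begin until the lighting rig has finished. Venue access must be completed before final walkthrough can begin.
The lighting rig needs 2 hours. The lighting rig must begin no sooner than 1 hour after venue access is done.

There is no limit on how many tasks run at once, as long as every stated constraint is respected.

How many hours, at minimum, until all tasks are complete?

14

Nothing blocks venue access, so it runs from hour 0 to hour 3.
The lighting rig waits on venue access (finishes hour 3, plus 1-hour gap → hour 4), so it starts at hour 4 and finishes at 4 + 2 = hour 6.
Final walkthrough needs all of the lighting rig (finishes hour 6); venue access (finishes hour 3). That puts its earliest start at hour 6; it finishes at 6 + 8 = hour 14.
Catering setup cannot start until the lighting rig (finishes hour 6); venue access (finishes hour 3). The controlling bound is hour 6, so catering setup finishes at 6 + 3 = hour 9.
All tasks are finished once the last one completes. Finish times: Venue access at 3, The lighting rig at 6, Catering setup at 9, Final walkthrough at 14. The latest is hour 14.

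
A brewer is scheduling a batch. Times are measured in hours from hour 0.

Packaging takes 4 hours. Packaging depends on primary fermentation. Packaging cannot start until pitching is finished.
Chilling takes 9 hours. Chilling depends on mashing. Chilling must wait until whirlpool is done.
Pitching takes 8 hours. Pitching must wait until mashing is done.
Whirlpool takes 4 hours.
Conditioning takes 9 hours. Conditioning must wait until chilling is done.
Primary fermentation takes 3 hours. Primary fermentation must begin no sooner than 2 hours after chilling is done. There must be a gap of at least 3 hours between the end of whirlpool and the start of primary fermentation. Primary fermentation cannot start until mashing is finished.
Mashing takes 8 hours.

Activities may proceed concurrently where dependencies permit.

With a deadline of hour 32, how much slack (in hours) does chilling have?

6

Whirlpool can start immediately at hour 0; it finishes at hour 4.
Mashing has no prerequisites, so it starts at hour 0 and finishes at hour 8.
Chilling cannot start until mashing (finishes hour 8); whirlpool (finishes hour 4). The controlling bound is hour 8, so chilling finishes at 8 + 9 = hour 17.

Working backward from the deadline:
Packaging must finish by hour 32; it takes 4 hours, so it must start by 32 − 4 = hour 28.
Primary fermentation must finish before packaging (must start by hour 28). With a 3-hour duration, primary fermentation must start by 28 − 3 = hour 25.
Conditioning must finish by hour 32; it takes 9 hours, so it must start by 32 − 9 = hour 23.
Chilling must finish in time for primary fermentation (must start by hour 25, minus 2-hour gap → hour 23); conditioning (must start by hour 23). The tightest is hour 23, so chilling must start by 23 − 9 = hour 14.
So chilling can start as early as hour 8 and as late as hour 14, giving 14 − 8 = 6 hours of slack.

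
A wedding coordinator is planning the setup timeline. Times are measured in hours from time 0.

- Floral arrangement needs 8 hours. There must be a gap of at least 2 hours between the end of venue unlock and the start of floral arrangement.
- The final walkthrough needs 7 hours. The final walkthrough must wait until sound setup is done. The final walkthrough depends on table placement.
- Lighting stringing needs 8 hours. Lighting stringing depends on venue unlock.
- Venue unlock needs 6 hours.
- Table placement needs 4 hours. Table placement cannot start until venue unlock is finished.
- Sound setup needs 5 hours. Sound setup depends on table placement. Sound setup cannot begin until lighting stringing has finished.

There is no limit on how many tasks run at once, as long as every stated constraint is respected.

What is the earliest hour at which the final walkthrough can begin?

Venue unlock has no prerequisites, so it starts at hour 0 and finishes at hour 6.
Lighting stringing waits on venue unlock (finishes hour 6), so it starts at hour 6 and finishes at 6 + 8 = hour 14.
Table placement waits on venue unlock (finishes hour 6), so it starts at hour 6 and finishes at 6 + 4 = hour 10.
Sound setup has to wait for table placement (finishes hour 10); lighting stringing (finishes hour 14). The latest of these is hour 14, so sound setup runs hour 14 to 14 + 5 = hour 19.
The final walkthrough waits on sound setup (finishes hour 19); table placement (finishes hour 10). The latest of these is hour 19, which is the earliest the final walkthrough can start.

19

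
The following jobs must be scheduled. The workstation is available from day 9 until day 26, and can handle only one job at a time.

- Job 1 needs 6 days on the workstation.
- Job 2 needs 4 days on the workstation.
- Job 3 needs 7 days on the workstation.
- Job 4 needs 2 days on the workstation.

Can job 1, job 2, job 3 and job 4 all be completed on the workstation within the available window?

The workstation window is 26 − 9 = 17 days.
Running back to back, the jobs need 6 + 4 + 7 + 2 = 19 days on the workstation.
Since 19 > 17, they cannot all fit.

No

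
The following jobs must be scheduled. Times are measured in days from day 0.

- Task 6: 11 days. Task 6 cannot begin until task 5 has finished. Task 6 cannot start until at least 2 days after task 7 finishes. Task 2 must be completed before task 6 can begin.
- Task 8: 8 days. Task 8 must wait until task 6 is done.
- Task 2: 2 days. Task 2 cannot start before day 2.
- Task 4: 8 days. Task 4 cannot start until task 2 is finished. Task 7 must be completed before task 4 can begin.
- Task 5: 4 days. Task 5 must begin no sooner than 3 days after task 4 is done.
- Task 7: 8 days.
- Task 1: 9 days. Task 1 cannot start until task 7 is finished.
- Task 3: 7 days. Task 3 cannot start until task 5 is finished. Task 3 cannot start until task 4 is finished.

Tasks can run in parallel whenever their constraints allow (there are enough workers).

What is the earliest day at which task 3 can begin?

23

Nothing blocks task 7, so it runs from day 0 to day 8.
Task 2 cannot begin until its own release at day 2. It runs from day 2 to 2 + 2 = day 4.
Task 4 needs all of task 2 (finishes day 4); task 7 (finishes day 8). That puts its earliest start at day 8; it finishes at 8 + 8 = day 16.
After task 4 (finishes day 16, plus 3-day gap → day 19), task 5 can start at day 19 and finishes at day 23.
Task 3 waits on task 5 (finishes day 23); task 4 (finishes day 16). The latest of these is day 23, which is the earliest task 3 can start.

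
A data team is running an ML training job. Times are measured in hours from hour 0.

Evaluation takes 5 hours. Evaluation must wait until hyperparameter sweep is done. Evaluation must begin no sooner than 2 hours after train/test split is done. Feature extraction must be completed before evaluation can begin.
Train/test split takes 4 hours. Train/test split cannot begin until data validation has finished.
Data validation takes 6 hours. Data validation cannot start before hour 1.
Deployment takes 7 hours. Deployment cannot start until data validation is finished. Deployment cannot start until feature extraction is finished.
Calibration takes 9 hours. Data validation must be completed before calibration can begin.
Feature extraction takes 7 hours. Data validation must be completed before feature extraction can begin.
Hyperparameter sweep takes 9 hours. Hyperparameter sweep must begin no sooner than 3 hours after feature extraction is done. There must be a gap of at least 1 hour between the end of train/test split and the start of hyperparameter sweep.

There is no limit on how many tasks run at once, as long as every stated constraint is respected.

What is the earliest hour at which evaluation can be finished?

31

After its own release at hour 1, data validation can start at hour 1 and finishes at hour 7.
Train/test split waits on data validation (finishes hour 7), so it starts at hour 7 and finishes at 7 + 4 = hour 11.
After data validation (finishes hour 7), feature extraction can start at hour 7 and finishes at hour 14.
Hyperparameter sweep cannot start until feature extraction (finishes hour 14, plus 3-hour gap → hour 17); train/test split (finishes hour 11, plus 1-hour gap → hour 12). The controlling bound is hour 17, so hyperparameter sweep finishes at 17 + 9 = hour 26.
Evaluation has to wait for hyperparameter sweep (finishes hour 26); train/test split (finishes hour 11, plus 2-hour gap → hour 13); feature extraction (finishes hour 14). The latest of these is hour 26, so evaluation runs hour 26 to 26 + 5 = hour 31.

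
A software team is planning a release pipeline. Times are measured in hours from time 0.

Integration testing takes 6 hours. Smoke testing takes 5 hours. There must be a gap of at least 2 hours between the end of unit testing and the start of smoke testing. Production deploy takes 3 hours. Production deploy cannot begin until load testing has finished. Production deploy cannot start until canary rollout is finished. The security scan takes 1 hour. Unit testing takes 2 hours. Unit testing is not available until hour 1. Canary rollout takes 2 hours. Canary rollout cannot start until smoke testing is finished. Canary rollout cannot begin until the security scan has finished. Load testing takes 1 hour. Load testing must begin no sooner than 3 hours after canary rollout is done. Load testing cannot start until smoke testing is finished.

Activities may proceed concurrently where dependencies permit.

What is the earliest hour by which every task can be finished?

Nothing blocks the security scan, so it runs from hour 0 to hour 1.
Integration testing has no prerequisites, so it starts at hour 0 and finishes at hour 6.
Unit testing waits on its own release at hour 1, so it starts at hour 1 and finishes at 1 + 2 = hour 3.
Smoke testing waits on unit testing (finishes hour 3, plus 2-hour gap → hour 5), so it starts at hour 5 and finishes at 5 + 5 = hour 10.
For canary rollout: smoke testing (finishes hour 10); the security scan (finishes hour 1). Taking the maximum gives a start of hour 10, and it finishes at 10 + 2 = hour 12.
Load testing has to wait for canary rollout (finishes hour 12, plus 3-hour gap → hour 15); smoke testing (finishes hour 10). The latest of these is hour 15, so load testing runs hour 15 to 15 + 1 = hour 16.
For production deploy: load testing (finishes hour 16); canary rollout (finishes hour 12). Taking the maximum gives a start of hour 16, and it finishes at 16 + 3 = hour 19.
All tasks are finished once the last one completes. Finish times: Unit testing at 3, Integration testing at 6, The security scan at 1, Smoke testing at 10, Canary rollout at 12, Load testing at 16, Production deploy at 19. The latest is hour 19.

19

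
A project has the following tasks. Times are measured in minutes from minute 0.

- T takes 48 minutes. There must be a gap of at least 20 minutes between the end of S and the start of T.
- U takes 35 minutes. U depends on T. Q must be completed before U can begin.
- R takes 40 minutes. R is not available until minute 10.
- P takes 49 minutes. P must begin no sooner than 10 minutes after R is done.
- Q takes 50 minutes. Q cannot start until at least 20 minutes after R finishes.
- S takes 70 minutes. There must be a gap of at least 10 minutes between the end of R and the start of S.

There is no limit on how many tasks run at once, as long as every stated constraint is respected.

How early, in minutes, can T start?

After its own release at minute 10, R can start at minute 10 and finishes at minute 50.
After R (finishes minute 50, plus 10-minute gap → minute 60), S can start at minute 60 and finishes at minute 130.
T waits on S (finishes minute 130, plus 20-minute gap → minute 150), so the earliest it can start is minute 150.

150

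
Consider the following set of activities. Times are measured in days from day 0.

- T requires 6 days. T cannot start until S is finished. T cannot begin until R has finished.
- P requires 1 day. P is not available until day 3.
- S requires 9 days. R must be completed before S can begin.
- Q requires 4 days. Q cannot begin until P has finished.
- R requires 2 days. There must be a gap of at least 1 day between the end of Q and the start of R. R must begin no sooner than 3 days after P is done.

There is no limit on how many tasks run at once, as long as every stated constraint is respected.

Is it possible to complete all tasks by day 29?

Yes

After its own release at day 3, P can start at day 3 and finishes at day 4.
Q cannot begin until P (finishes day 4). It runs from day 4 to 4 + 4 = day 8.
For R: Q (finishes day 8, plus 1-day gap → day 9); P (finishes day 4, plus 3-day gap → day 7). Taking the maximum gives a start of day 9, and it finishes at 9 + 2 = day 11.
S waits on R (finishes day 11), so it starts at day 11 and finishes at 11 + 9 = day 20.
T needs all of S (finishes day 20); R (finishes day 11). That puts its earliest start at day 20; it finishes at 20 + 6 = day 26.
Every task is finished by day 26, which is no later than the deadline of 29, so the schedule is feasible.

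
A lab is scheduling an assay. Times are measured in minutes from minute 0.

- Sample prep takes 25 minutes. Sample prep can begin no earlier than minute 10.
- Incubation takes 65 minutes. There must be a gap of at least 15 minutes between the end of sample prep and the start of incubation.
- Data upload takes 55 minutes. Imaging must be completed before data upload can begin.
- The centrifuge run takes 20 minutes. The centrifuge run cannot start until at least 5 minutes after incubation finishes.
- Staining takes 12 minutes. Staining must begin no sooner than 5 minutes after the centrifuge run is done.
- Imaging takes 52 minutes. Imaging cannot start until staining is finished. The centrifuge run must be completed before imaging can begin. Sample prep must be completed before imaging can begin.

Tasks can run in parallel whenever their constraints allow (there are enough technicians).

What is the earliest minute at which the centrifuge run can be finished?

140

Sample prep waits on its own release at minute 10, so it starts at minute 10 and finishes at 10 + 25 = minute 35.
Incubation waits on sample prep (finishes minute 35, plus 15-minute gap → minute 50), so it starts at minute 50 and finishes at 50 + 65 = minute 115.
After incubation (finishes minute 115, plus 5-minute gap → minute 120), the centrifuge run can start at minute 120 and finishes at minute 140.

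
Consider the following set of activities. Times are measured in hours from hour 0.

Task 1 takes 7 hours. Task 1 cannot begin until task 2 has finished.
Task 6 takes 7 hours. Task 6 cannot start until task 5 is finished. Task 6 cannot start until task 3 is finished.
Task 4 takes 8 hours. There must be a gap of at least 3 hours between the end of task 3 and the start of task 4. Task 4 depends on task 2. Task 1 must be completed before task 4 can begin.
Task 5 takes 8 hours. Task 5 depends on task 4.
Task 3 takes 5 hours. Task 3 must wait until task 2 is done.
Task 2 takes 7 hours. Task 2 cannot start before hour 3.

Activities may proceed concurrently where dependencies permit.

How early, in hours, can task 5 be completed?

Task 2 waits on its own release at hour 3, so it starts at hour 3 and finishes at 3 + 7 = hour 10.
Task 3 cannot begin until task 2 (finishes hour 10). It runs from hour 10 to 10 + 5 = hour 15.
Task 1 cannot begin until task 2 (finishes hour 10). It runs from hour 10 to 10 + 7 = hour 17.
For task 4: task 3 (finishes hour 15, plus 3-hour gap → hour 18); task 2 (finishes hour 10); task 1 (finishes hour 17). Taking the maximum gives a start of hour 18, and it finishes at 18 + 8 = hour 26.
After task 4 (finishes hour 26), task 5 can start at hour 26 and finishes at hour 34.

34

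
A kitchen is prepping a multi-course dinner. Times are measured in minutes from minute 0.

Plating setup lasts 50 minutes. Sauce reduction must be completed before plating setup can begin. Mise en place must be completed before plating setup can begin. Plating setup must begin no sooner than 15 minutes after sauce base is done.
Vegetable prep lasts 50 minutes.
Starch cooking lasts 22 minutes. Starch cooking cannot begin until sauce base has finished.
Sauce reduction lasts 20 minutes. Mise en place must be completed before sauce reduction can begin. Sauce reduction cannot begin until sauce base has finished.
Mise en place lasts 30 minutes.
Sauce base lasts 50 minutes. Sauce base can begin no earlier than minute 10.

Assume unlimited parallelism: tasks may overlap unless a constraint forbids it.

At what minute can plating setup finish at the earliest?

After its own release at minute 10, sauce base can start at minute 10 and finishes at minute 60.
Mise en place has no prerequisites, so it starts at minute 0 and finishes at minute 30.
Sauce reduction cannot start until mise en place (finishes minute 30); sauce base (finishes minute 60). The controlling bound is minute 60, so sauce reduction finishes at 60 + 20 = minute 80.
Plating setup needs all of sauce reduction (finishes minute 80); mise en place (finishes minute 30); sauce base (finishes minute 60, plus 15-minute gap → minute 75). That puts its earliest start at minute 80; it finishes at 80 + 50 = minute 130.

130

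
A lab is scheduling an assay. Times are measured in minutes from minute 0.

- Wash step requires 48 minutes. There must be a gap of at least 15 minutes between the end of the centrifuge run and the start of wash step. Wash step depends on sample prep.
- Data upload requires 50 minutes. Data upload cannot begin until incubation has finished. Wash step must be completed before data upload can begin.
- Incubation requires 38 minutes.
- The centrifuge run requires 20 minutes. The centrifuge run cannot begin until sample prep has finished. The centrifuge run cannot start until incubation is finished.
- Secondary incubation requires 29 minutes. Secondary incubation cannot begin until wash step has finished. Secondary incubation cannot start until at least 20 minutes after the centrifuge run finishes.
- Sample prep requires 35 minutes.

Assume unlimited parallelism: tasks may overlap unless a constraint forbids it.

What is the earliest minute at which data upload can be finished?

Incubation has no prerequisites, so it starts at minute 0 and finishes at minute 38.
Nothing blocks sample prep, so it runs from minute 0 to minute 35.
The centrifuge run needs all of sample prep (finishes minute 35); incubation (finishes minute 38). That puts its earliest start at minute 38; it finishes at 38 + 20 = minute 58.
Wash step has to wait for the centrifuge run (finishes minute 58, plus 15-minute gap → minute 73); sample prep (finishes minute 35). The latest of these is minute 73, so wash step runs minute 73 to 73 + 48 = minute 121.
Data upload cannot start until incubation (finishes minute 38); wash step (finishes minute 121). The controlling bound is minute 121, so data upload finishes at 121 + 50 = minute 171.

171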